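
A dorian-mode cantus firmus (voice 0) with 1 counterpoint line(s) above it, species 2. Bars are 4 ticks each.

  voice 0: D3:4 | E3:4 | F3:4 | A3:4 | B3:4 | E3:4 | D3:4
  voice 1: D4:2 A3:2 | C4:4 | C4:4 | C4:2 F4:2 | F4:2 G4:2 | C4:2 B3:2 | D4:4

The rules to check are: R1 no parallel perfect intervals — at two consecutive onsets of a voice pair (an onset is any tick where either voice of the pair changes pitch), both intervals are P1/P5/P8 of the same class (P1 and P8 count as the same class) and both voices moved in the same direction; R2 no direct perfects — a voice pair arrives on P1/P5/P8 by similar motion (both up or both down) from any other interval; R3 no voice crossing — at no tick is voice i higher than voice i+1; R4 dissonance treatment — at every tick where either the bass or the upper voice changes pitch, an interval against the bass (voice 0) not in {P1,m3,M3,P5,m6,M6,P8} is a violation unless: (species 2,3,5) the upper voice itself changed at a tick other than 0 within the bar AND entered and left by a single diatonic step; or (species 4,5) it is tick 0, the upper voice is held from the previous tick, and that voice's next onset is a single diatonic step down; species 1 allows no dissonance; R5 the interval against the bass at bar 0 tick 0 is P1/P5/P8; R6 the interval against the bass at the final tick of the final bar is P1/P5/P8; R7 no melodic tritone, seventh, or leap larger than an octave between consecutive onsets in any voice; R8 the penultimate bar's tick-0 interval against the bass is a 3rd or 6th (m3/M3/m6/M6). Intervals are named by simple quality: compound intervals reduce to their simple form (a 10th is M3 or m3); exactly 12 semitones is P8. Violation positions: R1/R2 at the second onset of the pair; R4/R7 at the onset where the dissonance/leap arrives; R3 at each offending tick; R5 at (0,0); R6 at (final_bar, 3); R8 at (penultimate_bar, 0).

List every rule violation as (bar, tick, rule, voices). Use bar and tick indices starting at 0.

bar 0: v0=D3 v1=D4 downbeat P8
bar 1: v0=E3 v1=C4 downbeat m6
bar 2: v0=F3 v1=C4 downbeat P5
bar 3: v0=A3 v1=C4 downbeat m3
bar 4: v0=B3 v1=F4 downbeat TT
bar 5: v0=E3 v1=C4 downbeat m6
bar 6: v0=D3 v1=D4 downbeat P8
  -> R4 @ bar 4 tick 0 v(0, 1): B3/F4 TT untreated

(4, 0, R4, (0, 1))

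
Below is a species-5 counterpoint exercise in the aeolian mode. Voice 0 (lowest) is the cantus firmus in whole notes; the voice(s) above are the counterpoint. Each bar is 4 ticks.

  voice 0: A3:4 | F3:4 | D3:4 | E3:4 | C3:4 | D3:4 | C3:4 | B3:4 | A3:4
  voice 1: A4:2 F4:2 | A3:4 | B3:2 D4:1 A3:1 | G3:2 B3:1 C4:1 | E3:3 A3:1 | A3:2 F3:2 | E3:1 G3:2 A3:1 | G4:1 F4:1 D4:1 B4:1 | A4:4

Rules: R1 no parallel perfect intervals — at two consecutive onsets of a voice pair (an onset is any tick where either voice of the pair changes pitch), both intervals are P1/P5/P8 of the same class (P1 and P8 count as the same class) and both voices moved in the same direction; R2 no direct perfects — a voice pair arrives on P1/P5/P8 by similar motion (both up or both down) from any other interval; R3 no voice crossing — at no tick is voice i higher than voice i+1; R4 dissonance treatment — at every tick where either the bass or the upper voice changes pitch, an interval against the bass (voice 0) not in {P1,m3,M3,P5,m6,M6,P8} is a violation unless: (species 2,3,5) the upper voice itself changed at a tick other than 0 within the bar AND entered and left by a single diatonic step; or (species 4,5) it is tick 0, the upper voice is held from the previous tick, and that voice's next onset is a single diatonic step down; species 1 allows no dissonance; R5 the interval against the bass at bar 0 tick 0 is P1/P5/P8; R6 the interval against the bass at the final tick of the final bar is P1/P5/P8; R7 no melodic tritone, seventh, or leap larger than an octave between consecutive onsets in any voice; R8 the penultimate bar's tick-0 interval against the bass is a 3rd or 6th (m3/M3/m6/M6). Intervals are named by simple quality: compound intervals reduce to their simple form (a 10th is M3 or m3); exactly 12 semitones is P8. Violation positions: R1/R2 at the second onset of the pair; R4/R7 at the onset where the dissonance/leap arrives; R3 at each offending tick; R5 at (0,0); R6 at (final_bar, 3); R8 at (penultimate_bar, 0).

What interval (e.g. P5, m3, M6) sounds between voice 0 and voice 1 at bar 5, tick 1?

voice 0=D3 voice 1=A3 -> P5

P5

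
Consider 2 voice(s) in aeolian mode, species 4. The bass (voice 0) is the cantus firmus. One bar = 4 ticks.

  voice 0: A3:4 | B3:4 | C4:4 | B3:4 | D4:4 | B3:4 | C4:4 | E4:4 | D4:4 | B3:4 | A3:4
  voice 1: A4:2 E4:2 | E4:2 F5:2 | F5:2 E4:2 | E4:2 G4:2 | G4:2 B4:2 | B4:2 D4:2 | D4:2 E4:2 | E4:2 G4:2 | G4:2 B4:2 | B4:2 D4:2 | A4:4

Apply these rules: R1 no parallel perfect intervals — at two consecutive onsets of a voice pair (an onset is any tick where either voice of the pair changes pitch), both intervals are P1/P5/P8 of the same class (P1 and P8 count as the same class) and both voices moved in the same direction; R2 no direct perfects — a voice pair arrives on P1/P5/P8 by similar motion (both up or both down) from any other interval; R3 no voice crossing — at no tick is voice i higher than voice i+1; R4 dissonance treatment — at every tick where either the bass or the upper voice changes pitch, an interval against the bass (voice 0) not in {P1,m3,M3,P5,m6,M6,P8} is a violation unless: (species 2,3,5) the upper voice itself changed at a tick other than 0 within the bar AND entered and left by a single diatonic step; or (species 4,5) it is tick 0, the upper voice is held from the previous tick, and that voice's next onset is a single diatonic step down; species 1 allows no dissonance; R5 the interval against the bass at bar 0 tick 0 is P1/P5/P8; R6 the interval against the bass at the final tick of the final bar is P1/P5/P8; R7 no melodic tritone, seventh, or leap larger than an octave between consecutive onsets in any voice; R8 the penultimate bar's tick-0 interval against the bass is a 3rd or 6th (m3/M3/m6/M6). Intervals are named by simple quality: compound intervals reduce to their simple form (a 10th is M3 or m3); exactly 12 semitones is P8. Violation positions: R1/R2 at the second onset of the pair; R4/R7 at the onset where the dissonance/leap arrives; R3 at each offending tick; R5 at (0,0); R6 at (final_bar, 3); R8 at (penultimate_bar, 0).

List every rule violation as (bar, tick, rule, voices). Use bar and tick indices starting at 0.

bar 0: v0=A3 v1=A4 downbeat P8
bar 1: v0=B3 v1=E4 downbeat P4
bar 2: v0=C4 v1=F5 downbeat P4
bar 3: v0=B3 v1=E4 downbeat P4
bar 4: v0=D4 v1=G4 downbeat P4
bar 5: v0=B3 v1=B4 downbeat P8
bar 6: v0=C4 v1=D4 downbeat M2
bar 7: v0=E4 v1=E4 downbeat P1
bar 8: v0=D4 v1=G4 downbeat P4
bar 9: v0=B3 v1=B4 downbeat P8
bar 10: v0=A3 v1=A4 downbeat P8
  -> R4 @ bar 1 tick 0 v(0, 1): B3/E4 P4 untreated
  -> R4 @ bar 1 tick 2 v(0, 1): B3/F5 TT untreated
  -> R7 @ bar 1 tick 2 v(1,): E4->F5 leap 13st
  -> R4 @ bar 2 tick 0 v(0, 1): C4/F5 P4 untreated
  -> R7 @ bar 2 tick 2 v(1,): F5->E4 leap 13st
  -> R4 @ bar 3 tick 0 v(0, 1): B3/E4 P4 untreated
  -> R4 @ bar 4 tick 0 v(0, 1): D4/G4 P4 untreated
  -> R4 @ bar 6 tick 0 v(0, 1): C4/D4 M2 untreated
  -> R4 @ bar 8 tick 0 v(0, 1): D4/G4 P4 untreated
  -> R8 @ bar 9 tick 0 v(0, 1): penult P8 not 3rd/6th

(1, 0, R4, (0, 1))
(1, 2, R4, (0, 1))
(1, 2, R7, (1,))
(2, 0, R4, (0, 1))
(2, 2, R7, (1,))
(3, 0, R4, (0, 1))
(4, 0, R4, (0, 1))
(6, 0, R4, (0, 1))
(8, 0, R4, (0, 1))
(9, 0, R8, (0, 1))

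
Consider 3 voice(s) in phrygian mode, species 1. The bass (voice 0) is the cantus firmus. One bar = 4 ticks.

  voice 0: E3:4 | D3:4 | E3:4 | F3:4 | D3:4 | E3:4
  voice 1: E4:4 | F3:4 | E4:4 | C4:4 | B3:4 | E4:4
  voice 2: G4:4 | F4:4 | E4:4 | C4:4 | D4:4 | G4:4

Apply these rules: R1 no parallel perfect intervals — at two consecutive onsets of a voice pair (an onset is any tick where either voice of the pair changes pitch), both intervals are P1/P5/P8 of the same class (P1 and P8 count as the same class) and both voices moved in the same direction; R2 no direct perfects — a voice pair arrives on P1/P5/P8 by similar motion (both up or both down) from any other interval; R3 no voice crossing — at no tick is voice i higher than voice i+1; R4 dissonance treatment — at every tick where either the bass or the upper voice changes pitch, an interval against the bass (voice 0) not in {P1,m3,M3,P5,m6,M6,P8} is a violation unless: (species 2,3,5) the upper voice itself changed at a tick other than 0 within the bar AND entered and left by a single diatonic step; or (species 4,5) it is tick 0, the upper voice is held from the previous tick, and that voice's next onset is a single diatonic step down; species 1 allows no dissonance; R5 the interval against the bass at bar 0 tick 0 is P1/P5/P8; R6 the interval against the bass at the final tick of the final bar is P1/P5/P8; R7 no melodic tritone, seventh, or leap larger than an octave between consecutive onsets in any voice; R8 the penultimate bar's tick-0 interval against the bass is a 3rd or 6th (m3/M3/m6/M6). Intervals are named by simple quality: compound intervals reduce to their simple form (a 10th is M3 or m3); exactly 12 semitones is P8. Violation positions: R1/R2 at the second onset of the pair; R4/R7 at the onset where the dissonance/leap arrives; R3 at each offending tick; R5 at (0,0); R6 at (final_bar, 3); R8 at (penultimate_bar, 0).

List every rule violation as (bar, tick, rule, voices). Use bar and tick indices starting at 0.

(0, 0, R5, (0, 2))
(1, 0, R2, (1, 2))
(1, 0, R7, (1,))
(2, 0, R2, (0, 1))
(2, 0, R7, (1,))
(3, 0, R1, (1, 2))
(4, 0, R8, (0, 2))
(5, 0, R2, (0, 1))
(5, 3, R6, (0, 2))

bar 0: v0=E3 v1=E4 v2=G4 downbeat m3
bar 1: v0=D3 v1=F3 v2=F4 downbeat m3
bar 2: v0=E3 v1=E4 v2=E4 downbeat P8
bar 3: v0=F3 v1=C4 v2=C4 downbeat P5
bar 4: v0=D3 v1=B3 v2=D4 downbeat P8
bar 5: v0=E3 v1=E4 v2=G4 downbeat m3
  -> R5 @ bar 0 tick 0 v(0, 2): opens on m3
  -> R2 @ bar 1 tick 0 v(1, 2): E4/G4 m3 -> F3/F4 P8 similar
  -> R7 @ bar 1 tick 0 v(1,): E4->F3 leap 11st
  -> R2 @ bar 2 tick 0 v(0, 1): D3/F3 m3 -> E3/E4 P8 similar
  -> R7 @ bar 2 tick 0 v(1,): F3->E4 leap 11st
  -> R1 @ bar 3 tick 0 v(1, 2): E4/E4 P1 -> C4/C4 P1 similar
  -> R8 @ bar 4 tick 0 v(0, 2): penult P8 not 3rd/6th
  -> R2 @ bar 5 tick 0 v(0, 1): D3/B3 M6 -> E3/E4 P8 similar
  -> R6 @ bar 5 tick 3 v(0, 2): closes on m3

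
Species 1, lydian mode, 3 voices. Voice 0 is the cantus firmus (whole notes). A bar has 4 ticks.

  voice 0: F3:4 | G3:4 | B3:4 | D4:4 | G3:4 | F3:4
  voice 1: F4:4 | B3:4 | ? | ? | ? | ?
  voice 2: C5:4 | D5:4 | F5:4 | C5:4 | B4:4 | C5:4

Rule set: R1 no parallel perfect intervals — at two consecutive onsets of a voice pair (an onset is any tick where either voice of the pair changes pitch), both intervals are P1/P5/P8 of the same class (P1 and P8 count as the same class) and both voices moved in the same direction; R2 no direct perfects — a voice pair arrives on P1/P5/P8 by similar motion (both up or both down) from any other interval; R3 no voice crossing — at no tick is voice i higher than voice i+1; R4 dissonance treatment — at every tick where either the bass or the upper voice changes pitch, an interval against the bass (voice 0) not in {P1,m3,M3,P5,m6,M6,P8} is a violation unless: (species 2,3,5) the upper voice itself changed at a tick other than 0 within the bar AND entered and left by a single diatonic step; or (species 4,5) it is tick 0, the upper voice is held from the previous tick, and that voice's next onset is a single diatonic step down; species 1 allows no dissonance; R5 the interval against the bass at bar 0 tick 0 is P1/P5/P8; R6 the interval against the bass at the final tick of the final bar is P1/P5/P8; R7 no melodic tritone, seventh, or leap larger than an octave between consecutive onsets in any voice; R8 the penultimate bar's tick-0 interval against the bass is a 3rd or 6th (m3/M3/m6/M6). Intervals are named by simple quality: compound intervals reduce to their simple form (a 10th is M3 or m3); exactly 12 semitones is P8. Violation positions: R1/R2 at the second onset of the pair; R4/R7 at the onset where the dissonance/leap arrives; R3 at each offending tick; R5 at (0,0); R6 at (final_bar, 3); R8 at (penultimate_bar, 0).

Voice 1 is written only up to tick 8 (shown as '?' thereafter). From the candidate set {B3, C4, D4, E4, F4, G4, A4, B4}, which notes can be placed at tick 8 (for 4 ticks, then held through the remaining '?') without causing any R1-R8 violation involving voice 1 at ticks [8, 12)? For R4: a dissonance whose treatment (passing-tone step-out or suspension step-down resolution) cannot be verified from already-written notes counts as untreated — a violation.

{B3, D4, G4}

B3: legal
C4: violates R4
D4: legal
E4: violates R4
F4: violates R2,R4,R7
G4: legal
A4: violates R4,R7
B4: violates R2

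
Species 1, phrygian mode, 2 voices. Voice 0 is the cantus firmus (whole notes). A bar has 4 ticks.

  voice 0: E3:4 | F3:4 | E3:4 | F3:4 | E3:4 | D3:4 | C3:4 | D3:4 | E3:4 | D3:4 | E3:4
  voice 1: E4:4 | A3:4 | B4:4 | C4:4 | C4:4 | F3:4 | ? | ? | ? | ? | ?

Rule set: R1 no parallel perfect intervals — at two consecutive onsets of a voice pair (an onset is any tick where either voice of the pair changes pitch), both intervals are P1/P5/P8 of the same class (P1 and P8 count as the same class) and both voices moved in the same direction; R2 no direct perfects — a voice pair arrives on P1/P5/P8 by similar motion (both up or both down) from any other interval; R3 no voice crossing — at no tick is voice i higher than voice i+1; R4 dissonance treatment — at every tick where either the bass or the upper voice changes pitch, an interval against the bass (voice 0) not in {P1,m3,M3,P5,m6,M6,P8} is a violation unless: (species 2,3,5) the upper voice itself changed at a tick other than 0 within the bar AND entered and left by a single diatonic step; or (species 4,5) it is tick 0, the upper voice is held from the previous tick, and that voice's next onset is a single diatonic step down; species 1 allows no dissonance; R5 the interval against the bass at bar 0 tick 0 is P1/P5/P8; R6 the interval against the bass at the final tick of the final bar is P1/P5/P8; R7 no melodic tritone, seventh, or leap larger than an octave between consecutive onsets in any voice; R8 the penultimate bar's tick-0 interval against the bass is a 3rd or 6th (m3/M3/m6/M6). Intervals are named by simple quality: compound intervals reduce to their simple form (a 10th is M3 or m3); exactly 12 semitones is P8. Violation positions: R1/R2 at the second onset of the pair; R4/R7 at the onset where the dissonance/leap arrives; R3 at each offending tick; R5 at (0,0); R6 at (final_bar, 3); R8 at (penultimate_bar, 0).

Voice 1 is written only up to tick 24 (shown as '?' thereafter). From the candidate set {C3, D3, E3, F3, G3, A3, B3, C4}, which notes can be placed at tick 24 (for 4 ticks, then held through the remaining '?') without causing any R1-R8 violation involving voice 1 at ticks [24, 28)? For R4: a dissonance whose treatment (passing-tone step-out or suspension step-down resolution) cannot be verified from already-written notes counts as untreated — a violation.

C3: violates R2
D3: violates R4
E3: legal
F3: violates R4
G3: legal
A3: legal
B3: violates R4,R7
C4: legal

{A3, C4, E3, G3}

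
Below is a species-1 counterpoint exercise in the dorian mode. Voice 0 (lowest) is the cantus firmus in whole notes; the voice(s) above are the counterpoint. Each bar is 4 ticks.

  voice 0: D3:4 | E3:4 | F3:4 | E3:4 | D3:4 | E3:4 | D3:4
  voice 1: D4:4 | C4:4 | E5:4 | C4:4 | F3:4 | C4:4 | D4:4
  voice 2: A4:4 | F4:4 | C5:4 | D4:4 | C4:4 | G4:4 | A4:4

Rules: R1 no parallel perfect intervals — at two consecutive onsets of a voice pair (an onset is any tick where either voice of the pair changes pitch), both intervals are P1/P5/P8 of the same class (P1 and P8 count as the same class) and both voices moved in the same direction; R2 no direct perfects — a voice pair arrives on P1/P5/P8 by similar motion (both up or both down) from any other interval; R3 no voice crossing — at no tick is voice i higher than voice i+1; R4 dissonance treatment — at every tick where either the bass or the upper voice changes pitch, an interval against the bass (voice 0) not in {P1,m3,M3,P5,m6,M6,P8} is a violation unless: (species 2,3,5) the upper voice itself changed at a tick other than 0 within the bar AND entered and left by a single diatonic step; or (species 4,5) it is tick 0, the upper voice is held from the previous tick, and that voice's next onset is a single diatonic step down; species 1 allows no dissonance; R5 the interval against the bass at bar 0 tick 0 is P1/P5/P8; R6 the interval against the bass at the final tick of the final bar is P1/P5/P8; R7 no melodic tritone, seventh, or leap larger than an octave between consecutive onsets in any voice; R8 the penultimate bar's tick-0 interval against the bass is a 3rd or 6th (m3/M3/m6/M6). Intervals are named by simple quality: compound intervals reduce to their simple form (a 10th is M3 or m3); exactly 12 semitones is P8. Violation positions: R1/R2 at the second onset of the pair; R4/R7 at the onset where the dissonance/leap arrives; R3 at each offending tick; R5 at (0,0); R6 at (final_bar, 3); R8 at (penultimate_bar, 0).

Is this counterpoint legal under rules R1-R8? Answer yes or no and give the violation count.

No (15 violations)

bar 0: v0=D3 v1=D4 v2=A4 (P5)
bar 1: v0=E3 v1=C4 v2=F4 (m2)
bar 2: v0=F3 v1=E5 v2=C5 (P5)
bar 3: v0=E3 v1=C4 v2=D4 (m7)
bar 4: v0=D3 v1=F3 v2=C4 (m7)
bar 5: v0=E3 v1=C4 v2=G4 (m3)
bar 6: v0=D3 v1=D4 v2=A4 (P5)
  R4 @ bar1.0: E3/F4 m2 untreated
  R2 @ bar2.0: E3/F4 m2 -> F3/C5 P5 similar
  R3 @ bar2.0: E5 above C5
  R4 @ bar2.0: F3/E5 M7 untreated
  R7 @ bar2.0: C4->E5 leap 16st
  R3 @ bar2.1: E5 above C5
  R3 @ bar2.2: E5 above C5
  R3 @ bar2.3: E5 above C5
  R4 @ bar3.0: E3/D4 m7 untreated
  R7 @ bar3.0: E5->C4 leap 16st
  R7 @ bar3.0: C5->D4 leap 10st
  R2 @ bar4.0: C4/D4 M2 -> F3/C4 P5 similar
  R4 @ bar4.0: D3/C4 m7 untreated
  R1 @ bar5.0: F3/C4 P5 -> C4/G4 P5 similar
  R1 @ bar6.0: C4/G4 P5 -> D4/A4 P5 similar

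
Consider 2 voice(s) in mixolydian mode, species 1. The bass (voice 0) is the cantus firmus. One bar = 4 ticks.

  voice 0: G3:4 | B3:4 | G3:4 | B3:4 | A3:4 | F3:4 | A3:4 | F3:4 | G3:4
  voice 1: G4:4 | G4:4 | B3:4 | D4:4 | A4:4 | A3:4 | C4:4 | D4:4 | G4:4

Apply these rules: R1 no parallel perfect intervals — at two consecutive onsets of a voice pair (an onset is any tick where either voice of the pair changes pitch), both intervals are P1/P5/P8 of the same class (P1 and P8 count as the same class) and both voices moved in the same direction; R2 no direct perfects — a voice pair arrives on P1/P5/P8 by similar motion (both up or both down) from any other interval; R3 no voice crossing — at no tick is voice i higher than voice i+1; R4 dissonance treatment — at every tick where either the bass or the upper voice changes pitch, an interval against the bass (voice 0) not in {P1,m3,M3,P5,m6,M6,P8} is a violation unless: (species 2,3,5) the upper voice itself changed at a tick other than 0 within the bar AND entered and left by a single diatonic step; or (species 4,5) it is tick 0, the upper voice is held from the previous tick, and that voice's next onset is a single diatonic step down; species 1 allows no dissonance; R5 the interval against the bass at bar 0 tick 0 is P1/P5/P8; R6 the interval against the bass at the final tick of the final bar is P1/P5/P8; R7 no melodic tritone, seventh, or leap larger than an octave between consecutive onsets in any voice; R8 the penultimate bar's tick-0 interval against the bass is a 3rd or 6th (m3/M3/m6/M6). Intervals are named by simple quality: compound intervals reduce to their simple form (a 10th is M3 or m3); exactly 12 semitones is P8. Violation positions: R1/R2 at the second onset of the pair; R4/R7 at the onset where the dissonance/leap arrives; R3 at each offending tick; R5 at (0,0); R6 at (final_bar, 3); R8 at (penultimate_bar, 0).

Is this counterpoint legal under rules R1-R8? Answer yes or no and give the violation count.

bar 0: v0=G3 v1=G4 (P8)
bar 1: v0=B3 v1=G4 (m6)
bar 2: v0=G3 v1=B3 (M3)
bar 3: v0=B3 v1=D4 (m3)
bar 4: v0=A3 v1=A4 (P8)
bar 5: v0=F3 v1=A3 (M3)
bar 6: v0=A3 v1=C4 (m3)
bar 7: v0=F3 v1=D4 (M6)
bar 8: v0=G3 v1=G4 (P8)
  R2 @ bar8.0: F3/D4 M6 -> G3/G4 P8 similar

No (1 violations)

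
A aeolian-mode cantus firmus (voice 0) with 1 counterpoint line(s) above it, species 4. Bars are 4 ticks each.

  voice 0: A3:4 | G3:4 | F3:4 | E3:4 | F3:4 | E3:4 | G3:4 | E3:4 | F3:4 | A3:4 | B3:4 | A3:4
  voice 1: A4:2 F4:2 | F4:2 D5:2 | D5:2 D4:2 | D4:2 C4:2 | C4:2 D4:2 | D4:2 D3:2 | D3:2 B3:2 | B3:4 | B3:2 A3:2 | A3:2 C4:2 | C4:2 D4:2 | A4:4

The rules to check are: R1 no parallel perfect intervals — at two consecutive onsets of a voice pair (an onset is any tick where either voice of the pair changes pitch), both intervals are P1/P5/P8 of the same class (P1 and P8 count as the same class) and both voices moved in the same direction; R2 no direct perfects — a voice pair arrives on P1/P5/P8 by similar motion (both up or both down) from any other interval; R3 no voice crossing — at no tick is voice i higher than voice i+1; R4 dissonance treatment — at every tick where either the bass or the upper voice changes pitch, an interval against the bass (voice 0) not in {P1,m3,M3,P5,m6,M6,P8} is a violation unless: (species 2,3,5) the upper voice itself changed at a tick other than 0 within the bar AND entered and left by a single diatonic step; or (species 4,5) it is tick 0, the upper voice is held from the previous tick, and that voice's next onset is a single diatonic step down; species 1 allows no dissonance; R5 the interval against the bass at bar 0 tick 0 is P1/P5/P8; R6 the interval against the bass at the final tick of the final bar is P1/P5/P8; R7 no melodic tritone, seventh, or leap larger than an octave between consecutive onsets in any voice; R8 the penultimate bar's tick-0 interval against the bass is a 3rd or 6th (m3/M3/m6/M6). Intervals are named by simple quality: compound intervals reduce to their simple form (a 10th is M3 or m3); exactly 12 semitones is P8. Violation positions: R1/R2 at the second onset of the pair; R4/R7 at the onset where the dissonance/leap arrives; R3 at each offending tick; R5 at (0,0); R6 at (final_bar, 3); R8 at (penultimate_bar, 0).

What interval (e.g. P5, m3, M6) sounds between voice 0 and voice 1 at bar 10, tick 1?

voice 0=B3 voice 1=C4 -> m2

m2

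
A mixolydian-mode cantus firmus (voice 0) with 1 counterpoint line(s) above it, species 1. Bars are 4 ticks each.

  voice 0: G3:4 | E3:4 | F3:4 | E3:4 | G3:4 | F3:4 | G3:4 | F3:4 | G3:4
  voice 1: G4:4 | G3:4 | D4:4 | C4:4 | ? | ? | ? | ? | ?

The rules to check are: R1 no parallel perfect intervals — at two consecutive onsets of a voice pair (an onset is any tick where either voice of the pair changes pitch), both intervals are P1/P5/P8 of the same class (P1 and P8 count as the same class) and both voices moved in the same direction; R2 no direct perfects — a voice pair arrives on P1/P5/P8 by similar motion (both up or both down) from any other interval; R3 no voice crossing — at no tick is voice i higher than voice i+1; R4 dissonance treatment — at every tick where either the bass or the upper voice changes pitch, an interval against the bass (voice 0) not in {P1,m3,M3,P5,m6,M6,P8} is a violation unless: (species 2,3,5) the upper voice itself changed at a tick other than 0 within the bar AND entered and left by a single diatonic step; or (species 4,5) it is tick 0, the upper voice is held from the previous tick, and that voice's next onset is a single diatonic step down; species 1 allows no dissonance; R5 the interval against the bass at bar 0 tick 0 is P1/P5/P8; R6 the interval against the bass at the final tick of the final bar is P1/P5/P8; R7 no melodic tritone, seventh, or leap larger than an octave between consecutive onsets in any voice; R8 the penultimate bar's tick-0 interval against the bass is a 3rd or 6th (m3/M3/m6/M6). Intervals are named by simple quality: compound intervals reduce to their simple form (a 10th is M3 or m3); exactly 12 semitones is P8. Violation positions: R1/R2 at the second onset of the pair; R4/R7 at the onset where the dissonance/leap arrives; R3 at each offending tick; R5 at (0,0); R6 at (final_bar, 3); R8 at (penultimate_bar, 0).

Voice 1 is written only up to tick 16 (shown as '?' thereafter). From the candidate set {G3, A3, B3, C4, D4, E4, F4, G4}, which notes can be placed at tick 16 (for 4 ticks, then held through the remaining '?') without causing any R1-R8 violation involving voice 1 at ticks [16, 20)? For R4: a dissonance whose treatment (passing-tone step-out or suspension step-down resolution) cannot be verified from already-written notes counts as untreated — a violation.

{B3, E4, G3}

G3: legal
A3: violates R4
B3: legal
C4: violates R4
D4: violates R2
E4: legal
F4: violates R4
G4: violates R2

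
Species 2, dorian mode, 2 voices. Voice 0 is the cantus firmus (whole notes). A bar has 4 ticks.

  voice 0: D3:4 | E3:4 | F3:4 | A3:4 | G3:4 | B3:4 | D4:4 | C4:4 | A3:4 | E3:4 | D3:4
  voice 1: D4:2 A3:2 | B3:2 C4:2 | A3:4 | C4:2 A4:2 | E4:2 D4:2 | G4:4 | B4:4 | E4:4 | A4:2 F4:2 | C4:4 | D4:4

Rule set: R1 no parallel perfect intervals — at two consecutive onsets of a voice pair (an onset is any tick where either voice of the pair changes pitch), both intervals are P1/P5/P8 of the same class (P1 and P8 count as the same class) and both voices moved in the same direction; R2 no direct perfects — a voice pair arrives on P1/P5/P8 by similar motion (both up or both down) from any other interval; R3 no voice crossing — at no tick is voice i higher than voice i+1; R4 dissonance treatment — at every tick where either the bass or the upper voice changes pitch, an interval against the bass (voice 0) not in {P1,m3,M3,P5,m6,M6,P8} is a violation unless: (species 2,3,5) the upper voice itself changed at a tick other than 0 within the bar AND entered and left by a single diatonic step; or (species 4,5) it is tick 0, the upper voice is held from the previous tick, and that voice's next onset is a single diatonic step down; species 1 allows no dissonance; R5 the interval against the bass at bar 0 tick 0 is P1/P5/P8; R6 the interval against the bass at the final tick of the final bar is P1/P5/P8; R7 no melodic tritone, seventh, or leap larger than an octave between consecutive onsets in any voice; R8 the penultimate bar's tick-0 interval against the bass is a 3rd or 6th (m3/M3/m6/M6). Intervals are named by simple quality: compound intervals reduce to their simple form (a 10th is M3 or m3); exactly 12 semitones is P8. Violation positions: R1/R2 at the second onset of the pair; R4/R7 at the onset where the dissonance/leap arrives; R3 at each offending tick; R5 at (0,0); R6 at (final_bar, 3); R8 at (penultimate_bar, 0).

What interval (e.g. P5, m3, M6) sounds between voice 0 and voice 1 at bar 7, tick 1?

voice 0=C4 voice 1=E4 -> M3

M3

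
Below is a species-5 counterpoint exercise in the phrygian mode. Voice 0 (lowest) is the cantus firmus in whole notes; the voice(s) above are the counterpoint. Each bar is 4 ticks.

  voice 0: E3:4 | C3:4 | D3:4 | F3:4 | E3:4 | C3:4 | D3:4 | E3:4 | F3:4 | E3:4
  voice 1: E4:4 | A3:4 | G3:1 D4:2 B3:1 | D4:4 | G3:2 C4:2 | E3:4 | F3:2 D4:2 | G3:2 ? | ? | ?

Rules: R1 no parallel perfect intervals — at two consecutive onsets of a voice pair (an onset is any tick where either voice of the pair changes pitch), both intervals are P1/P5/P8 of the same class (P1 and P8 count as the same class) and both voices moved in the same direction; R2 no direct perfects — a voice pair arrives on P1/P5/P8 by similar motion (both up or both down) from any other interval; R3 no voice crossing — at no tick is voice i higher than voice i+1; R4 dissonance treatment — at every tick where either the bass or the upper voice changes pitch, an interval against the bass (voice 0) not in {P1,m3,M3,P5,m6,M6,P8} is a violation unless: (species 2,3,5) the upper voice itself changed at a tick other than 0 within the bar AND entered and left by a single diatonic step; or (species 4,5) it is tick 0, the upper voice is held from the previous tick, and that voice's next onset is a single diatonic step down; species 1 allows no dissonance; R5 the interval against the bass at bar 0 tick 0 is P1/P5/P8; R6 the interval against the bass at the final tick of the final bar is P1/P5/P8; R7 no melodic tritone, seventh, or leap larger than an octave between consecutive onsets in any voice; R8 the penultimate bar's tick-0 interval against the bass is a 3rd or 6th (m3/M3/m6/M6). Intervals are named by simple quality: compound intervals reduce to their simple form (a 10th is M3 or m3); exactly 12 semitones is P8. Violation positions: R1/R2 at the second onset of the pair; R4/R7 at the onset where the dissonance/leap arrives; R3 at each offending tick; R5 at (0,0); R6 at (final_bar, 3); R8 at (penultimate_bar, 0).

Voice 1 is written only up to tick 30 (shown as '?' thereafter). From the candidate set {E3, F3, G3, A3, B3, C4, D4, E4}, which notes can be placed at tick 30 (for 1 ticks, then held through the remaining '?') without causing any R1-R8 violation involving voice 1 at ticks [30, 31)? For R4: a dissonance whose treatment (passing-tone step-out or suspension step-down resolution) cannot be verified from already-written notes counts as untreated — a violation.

{B3, C4, E3, E4, G3}

E3: legal
F3: violates R4
G3: legal
A3: violates R4
B3: legal
C4: legal
D4: violates R4
E4: legal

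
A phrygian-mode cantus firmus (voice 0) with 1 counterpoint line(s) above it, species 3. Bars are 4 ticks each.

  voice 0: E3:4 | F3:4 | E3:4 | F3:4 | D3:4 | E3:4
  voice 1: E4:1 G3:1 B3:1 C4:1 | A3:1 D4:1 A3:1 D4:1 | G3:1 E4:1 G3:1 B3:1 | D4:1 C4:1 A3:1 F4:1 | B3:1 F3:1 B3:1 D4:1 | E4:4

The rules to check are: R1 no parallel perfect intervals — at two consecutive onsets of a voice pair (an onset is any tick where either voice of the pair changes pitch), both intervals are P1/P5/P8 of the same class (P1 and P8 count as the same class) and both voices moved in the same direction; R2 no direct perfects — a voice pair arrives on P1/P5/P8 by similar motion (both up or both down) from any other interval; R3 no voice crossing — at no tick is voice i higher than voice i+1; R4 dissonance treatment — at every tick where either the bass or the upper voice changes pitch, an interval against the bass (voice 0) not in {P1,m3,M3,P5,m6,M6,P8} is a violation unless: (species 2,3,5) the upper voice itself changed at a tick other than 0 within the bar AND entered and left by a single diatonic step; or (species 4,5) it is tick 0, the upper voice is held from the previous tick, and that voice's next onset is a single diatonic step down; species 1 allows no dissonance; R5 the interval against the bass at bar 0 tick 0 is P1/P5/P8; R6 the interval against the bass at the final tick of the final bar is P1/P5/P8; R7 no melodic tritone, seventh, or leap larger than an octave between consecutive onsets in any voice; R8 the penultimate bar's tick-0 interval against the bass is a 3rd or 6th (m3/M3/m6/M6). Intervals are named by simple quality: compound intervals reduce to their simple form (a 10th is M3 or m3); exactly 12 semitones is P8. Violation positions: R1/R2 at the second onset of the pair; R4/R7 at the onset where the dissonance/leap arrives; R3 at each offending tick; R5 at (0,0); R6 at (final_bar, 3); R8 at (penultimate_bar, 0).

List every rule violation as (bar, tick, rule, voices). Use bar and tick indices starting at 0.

(4, 0, R7, (1,))
(4, 1, R7, (1,))
(4, 2, R7, (1,))
(5, 0, R1, (0, 1))

bar 0: v0=E3 v1=E4 downbeat P8
bar 1: v0=F3 v1=A3 downbeat M3
bar 2: v0=E3 v1=G3 downbeat m3
bar 3: v0=F3 v1=D4 downbeat M6
bar 4: v0=D3 v1=B3 downbeat M6
bar 5: v0=E3 v1=E4 downbeat P8
  -> R7 @ bar 4 tick 0 v(1,): F4->B3 leap 6st
  -> R7 @ bar 4 tick 1 v(1,): B3->F3 leap 6st
  -> R7 @ bar 4 tick 2 v(1,): F3->B3 leap 6st
  -> R1 @ bar 5 tick 0 v(0, 1): D3/D4 P8 -> E3/E4 P8 similar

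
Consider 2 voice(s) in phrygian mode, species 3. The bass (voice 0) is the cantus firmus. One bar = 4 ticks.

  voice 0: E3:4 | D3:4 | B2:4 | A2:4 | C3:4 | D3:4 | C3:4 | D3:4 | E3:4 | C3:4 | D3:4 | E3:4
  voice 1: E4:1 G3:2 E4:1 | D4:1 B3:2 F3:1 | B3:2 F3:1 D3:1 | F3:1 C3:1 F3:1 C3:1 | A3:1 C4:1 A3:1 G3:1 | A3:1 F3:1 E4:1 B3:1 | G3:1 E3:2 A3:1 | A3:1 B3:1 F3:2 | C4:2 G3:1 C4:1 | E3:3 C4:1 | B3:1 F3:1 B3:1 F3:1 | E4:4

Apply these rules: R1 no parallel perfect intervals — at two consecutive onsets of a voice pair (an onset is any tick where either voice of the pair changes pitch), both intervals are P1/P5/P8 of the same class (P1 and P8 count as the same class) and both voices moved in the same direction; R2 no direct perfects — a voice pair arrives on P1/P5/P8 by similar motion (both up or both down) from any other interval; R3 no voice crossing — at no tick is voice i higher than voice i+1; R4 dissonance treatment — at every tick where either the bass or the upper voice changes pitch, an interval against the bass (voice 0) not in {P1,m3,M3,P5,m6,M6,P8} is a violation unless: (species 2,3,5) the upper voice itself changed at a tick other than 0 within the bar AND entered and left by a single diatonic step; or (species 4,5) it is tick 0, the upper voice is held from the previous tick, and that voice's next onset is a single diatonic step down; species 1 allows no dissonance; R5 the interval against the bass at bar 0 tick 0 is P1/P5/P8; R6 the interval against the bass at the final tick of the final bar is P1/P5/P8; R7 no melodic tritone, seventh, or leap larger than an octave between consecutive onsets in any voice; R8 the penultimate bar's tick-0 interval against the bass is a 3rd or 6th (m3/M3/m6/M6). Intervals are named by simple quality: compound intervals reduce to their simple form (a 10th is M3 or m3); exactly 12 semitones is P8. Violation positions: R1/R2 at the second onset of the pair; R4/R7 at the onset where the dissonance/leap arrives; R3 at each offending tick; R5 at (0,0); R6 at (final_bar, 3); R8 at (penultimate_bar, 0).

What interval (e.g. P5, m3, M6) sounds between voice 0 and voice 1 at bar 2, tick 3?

m3

voice 0=B2 voice 1=D3 -> m3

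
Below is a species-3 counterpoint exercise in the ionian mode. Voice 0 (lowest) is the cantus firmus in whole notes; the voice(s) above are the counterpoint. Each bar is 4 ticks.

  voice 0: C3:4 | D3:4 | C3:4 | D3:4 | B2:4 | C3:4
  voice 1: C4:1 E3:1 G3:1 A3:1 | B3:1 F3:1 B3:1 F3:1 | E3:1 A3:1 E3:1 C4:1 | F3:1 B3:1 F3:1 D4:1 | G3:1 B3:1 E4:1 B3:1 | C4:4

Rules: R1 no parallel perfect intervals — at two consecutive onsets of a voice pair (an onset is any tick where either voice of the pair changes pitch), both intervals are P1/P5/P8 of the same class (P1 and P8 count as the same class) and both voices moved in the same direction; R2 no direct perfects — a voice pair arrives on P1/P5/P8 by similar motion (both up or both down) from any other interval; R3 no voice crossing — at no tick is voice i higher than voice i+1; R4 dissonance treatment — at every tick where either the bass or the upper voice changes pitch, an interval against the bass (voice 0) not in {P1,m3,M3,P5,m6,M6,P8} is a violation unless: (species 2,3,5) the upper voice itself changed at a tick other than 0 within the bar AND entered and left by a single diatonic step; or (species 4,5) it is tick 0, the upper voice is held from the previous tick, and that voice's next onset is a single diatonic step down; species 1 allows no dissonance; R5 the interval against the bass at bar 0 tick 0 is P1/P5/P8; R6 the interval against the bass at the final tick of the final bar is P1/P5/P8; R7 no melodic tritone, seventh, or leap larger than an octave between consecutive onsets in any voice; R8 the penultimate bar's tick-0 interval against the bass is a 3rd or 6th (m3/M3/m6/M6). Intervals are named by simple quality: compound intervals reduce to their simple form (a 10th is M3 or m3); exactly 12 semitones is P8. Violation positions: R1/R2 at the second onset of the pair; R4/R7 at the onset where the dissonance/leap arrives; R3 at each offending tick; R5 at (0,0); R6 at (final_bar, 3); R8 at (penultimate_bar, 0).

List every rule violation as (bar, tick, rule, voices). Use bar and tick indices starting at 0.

(1, 1, R7, (1,))
(1, 2, R7, (1,))
(1, 3, R7, (1,))
(3, 1, R7, (1,))
(3, 2, R7, (1,))
(4, 2, R4, (0, 1))
(5, 0, R1, (0, 1))

bar 0: v0=C3 v1=C4 downbeat P8
bar 1: v0=D3 v1=B3 downbeat M6
bar 2: v0=C3 v1=E3 downbeat M3
bar 3: v0=D3 v1=F3 downbeat m3
bar 4: v0=B2 v1=G3 downbeat m6
bar 5: v0=C3 v1=C4 downbeat P8
  -> R7 @ bar 1 tick 1 v(1,): B3->F3 leap 6st
  -> R7 @ bar 1 tick 2 v(1,): F3->B3 leap 6st
  -> R7 @ bar 1 tick 3 v(1,): B3->F3 leap 6st
  -> R7 @ bar 3 tick 1 v(1,): F3->B3 leap 6st
  -> R7 @ bar 3 tick 2 v(1,): B3->F3 leap 6st
  -> R4 @ bar 4 tick 2 v(0, 1): B2/E4 P4 untreated
  -> R1 @ bar 5 tick 0 v(0, 1): B2/B3 P8 -> C3/C4 P8 similar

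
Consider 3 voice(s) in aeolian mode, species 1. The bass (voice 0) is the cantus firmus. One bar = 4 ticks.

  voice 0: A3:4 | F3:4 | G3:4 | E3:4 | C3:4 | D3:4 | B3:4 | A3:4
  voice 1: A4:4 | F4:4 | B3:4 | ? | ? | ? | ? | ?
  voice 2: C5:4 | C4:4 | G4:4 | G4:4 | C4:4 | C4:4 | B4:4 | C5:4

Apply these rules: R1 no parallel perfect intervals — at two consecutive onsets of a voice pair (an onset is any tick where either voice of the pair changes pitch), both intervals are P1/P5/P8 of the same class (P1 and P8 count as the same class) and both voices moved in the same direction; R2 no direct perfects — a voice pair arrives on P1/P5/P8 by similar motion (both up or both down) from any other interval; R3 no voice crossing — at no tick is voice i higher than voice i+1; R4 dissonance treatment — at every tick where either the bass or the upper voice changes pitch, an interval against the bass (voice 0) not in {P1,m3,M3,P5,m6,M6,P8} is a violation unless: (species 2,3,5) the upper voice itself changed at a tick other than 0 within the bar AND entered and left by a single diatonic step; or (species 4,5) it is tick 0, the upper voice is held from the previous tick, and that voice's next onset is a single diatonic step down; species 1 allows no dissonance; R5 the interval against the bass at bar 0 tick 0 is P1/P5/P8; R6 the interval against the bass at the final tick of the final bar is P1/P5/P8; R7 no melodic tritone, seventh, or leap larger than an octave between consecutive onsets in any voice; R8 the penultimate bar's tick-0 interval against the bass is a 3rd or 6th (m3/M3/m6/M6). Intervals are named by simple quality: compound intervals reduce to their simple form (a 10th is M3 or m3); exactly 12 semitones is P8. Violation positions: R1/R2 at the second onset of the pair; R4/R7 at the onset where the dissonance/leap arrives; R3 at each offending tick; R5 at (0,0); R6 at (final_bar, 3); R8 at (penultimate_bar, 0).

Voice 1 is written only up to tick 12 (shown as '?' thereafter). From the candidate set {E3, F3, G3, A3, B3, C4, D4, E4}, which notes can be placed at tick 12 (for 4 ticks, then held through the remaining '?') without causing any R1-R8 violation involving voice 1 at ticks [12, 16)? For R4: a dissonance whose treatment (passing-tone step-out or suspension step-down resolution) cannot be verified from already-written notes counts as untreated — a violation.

{B3, C4, E4, G3}

E3: violates R2
F3: violates R4,R7
G3: legal
A3: violates R4
B3: legal
C4: legal
D4: violates R4
E4: legal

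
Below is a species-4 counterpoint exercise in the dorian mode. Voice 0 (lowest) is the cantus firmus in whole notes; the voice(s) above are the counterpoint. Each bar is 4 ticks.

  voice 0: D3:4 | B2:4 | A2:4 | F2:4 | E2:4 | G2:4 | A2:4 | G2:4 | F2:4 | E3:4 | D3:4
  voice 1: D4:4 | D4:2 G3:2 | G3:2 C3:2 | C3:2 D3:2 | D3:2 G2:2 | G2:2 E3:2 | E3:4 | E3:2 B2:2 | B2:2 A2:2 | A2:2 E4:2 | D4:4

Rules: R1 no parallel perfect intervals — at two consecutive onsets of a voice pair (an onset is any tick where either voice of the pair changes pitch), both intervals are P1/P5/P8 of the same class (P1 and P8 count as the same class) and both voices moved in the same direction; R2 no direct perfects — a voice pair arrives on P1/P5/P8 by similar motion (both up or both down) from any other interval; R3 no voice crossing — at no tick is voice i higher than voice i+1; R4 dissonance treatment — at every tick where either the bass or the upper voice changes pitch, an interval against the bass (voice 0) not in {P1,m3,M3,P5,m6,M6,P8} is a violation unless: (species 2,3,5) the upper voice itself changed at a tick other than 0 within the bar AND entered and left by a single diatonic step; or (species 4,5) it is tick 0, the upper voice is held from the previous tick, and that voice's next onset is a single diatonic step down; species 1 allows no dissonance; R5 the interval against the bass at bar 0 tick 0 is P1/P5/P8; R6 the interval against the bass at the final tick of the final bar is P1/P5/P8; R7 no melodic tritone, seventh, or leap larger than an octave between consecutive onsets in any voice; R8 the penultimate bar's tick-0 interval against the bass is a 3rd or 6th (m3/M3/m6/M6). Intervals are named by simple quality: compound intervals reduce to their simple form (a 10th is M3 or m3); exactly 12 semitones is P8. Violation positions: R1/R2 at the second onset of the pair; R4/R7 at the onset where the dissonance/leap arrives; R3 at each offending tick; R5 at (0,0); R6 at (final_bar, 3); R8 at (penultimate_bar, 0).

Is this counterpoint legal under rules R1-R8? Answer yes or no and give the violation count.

No (8 violations)

bar 0: v0=D3 v1=D4 (P8)
bar 1: v0=B2 v1=D4 (m3)
bar 2: v0=A2 v1=G3 (m7)
bar 3: v0=F2 v1=C3 (P5)
bar 4: v0=E2 v1=D3 (m7)
bar 5: v0=G2 v1=G2 (P1)
bar 6: v0=A2 v1=E3 (P5)
bar 7: v0=G2 v1=E3 (M6)
bar 8: v0=F2 v1=B2 (TT)
bar 9: v0=E3 v1=A2 (P5)
bar 10: v0=D3 v1=D4 (P8)
  R4 @ bar2.0: A2/G3 m7 untreated
  R4 @ bar4.0: E2/D3 m7 untreated
  R3 @ bar9.0: E3 above A2
  R7 @ bar9.0: F2->E3 leap 11st
  R8 @ bar9.0: penult P5 not 3rd/6th
  R3 @ bar9.1: E3 above A2
  R7 @ bar9.2: A2->E4 leap 19st
  R1 @ bar10.0: E3/E4 P8 -> D3/D4 P8 similar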